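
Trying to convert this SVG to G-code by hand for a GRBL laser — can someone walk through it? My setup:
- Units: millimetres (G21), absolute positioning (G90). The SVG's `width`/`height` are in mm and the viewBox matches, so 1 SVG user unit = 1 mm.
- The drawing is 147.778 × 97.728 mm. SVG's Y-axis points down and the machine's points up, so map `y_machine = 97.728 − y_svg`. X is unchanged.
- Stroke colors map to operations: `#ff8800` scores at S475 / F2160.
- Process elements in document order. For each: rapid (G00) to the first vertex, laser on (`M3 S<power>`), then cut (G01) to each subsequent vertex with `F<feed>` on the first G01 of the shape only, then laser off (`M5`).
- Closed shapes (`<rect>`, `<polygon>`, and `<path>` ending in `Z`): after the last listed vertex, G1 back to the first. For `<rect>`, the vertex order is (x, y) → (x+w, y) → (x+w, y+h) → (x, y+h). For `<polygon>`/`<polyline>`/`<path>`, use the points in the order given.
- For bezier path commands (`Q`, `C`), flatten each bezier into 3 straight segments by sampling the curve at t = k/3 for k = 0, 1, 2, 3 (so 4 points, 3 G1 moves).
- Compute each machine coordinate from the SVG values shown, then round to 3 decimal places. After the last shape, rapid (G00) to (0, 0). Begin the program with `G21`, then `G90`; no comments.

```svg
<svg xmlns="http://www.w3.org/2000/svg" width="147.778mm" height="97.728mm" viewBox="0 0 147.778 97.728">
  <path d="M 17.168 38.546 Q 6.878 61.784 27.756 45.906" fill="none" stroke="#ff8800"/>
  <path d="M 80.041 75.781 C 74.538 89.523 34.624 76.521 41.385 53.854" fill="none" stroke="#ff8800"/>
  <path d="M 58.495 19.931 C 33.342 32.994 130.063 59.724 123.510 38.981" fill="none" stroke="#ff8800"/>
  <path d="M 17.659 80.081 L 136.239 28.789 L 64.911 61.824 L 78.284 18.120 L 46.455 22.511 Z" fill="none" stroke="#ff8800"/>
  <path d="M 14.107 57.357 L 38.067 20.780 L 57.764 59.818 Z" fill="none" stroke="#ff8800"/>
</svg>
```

G21
G90
G00 X17.168 Y59.182
M3 S475
G01 X13.771 Y48.036 F2160
G01 X17.300 Y45.583
G01 X27.756 Y51.822
M5
G00 X80.041 Y21.947
M3 S475
G01 X66.071 Y16.487 F2160
G01 X47.179 Y25.061
G01 X41.385 Y43.874
M5
G00 X58.495 Y77.797
M3 S475
G01 X65.628 Y62.443 F2160
G01 X103.977 Y51.564
G01 X123.510 Y58.747
M5
G00 X17.659 Y17.647
M3 S475
G01 X136.239 Y68.939 F2160
G01 X64.911 Y35.904
G01 X78.284 Y79.608
G01 X46.455 Y75.217
G01 X17.659 Y17.647
M5
G00 X14.107 Y40.371
M3 S475
G01 X38.067 Y76.948 F2160
G01 X57.764 Y37.910
G01 X14.107 Y40.371
M5
G00 X0.000 Y0.000

1 u = 1 mm; y_m = 97.728 − y.

[1] `<path>` quadratic bezier, #ff8800→score S475 F2160: (17.168,59.182) → (13.771,48.036) → (17.300,45.583) → (27.756,51.822)

[2] `<path>` cubic bezier, #ff8800→score S475 F2160: (80.041,21.947) → (66.071,16.487) → (47.179,25.061) → (41.385,43.874)

[3] `<path>` cubic bezier, #ff8800→score S475 F2160: (58.495,77.797) → (65.628,62.443) → (103.977,51.564) → (123.510,58.747)

[4] `<path>` closed polygon, #ff8800→score S475 F2160: (17.659,17.647) → (136.239,68.939) → (64.911,35.904) → (78.284,79.608) → (46.455,75.217) → (17.659,17.647) (closed)

[5] `<path>` regular polygon, #ff8800→score S475 F2160: (14.107,40.371) → (38.067,76.948) → (57.764,37.910) → (14.107,40.371) (closed)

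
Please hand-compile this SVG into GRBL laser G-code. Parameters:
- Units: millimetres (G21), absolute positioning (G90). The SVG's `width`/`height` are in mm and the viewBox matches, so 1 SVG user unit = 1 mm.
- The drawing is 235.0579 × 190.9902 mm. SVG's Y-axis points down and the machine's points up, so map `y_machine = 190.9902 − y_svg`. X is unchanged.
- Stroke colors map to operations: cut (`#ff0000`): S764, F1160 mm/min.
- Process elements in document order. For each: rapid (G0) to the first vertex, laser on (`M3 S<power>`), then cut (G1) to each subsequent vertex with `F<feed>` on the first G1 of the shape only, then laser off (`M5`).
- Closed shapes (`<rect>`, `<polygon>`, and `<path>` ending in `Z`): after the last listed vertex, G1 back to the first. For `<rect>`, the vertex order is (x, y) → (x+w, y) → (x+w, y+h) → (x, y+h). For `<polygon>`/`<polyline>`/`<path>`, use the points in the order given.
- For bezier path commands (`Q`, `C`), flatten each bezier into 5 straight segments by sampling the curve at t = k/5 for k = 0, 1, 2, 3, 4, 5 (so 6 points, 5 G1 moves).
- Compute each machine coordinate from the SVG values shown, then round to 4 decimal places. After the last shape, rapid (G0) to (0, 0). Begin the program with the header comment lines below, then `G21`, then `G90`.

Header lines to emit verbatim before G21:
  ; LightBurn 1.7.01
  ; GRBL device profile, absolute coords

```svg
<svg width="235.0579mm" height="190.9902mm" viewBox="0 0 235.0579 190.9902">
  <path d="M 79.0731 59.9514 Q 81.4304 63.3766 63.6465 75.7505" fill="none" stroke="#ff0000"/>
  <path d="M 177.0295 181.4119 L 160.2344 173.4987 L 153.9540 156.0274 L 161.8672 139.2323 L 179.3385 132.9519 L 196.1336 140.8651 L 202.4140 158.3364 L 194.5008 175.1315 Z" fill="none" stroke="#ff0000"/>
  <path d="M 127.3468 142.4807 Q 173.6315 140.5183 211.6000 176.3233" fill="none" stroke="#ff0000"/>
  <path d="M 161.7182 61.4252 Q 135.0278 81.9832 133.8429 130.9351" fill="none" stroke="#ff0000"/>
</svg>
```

; LightBurn 1.7.01
; GRBL device profile, absolute coords
G21
G90
G0 X79.0731 Y131.0388
M3 S764
G1 X79.2104 Y129.3108 F1160
G1 X77.7363 Y126.8668
G1 X74.6510 Y123.7070
G1 X69.9544 Y119.8313
G1 X63.6465 Y115.2397
M5
G0 X177.0295 Y9.5783
M3 S764
G1 X160.2344 Y17.4915 F1160
G1 X153.9540 Y34.9628
G1 X161.8672 Y51.7579
G1 X179.3385 Y58.0383
G1 X196.1336 Y50.1251
G1 X202.4140 Y32.6538
G1 X194.5008 Y15.8587
G1 X177.0295 Y9.5783
M5
G0 X127.3468 Y48.5095
M3 S764
G1 X145.5280 Y47.7838 F1160
G1 X163.0440 Y44.0366
G1 X179.8946 Y37.2681
G1 X196.0800 Y27.4782
G1 X211.6000 Y14.6669
M5
G0 X161.7182 Y129.5650
M3 S764
G1 X152.0623 Y120.2060 F1160
G1 X144.4468 Y108.5756
G1 X138.8717 Y94.6736
G1 X135.3371 Y78.5001
G1 X133.8429 Y60.0551
M5
G0 X0.0000 Y0.0000

Since the viewBox matches the mm dimensions, user units are millimetres directly. The only transform is the Y-flip y_m = 190.9902 − y_svg.

Shape 1 is a quadratic bezier drawn with `<path>`. Its stroke #ff0000 means cut at S764, F1160. After flipping Y the toolpath is (79.0731,131.0388) → (79.2104,129.3108) → (77.7363,126.8668) → (74.6510,123.7070) → (69.9544,119.8313) → (63.6465,115.2397).

Shape 2 is a regular polygon drawn with `<path>`. Its stroke #ff0000 means cut at S764, F1160. After flipping Y the toolpath is (177.0295,9.5783) → (160.2344,17.4915) → (153.9540,34.9628) → (161.8672,51.7579) → (179.3385,58.0383) → (196.1336,50.1251) → (202.4140,32.6538) → (194.5008,15.8587) → (177.0295,9.5783), returning to the start.

Shape 3 is a quadratic bezier drawn with `<path>`. Its stroke #ff0000 means cut at S764, F1160. After flipping Y the toolpath is (127.3468,48.5095) → (145.5280,47.7838) → (163.0440,44.0366) → (179.8946,37.2681) → (196.0800,27.4782) → (211.6000,14.6669).

Shape 4 is a quadratic bezier drawn with `<path>`. Its stroke #ff0000 means cut at S764, F1160. After flipping Y the toolpath is (161.7182,129.5650) → (152.0623,120.2060) → (144.4468,108.5756) → (138.8717,94.6736) → (135.3371,78.5001) → (133.8429,60.0551).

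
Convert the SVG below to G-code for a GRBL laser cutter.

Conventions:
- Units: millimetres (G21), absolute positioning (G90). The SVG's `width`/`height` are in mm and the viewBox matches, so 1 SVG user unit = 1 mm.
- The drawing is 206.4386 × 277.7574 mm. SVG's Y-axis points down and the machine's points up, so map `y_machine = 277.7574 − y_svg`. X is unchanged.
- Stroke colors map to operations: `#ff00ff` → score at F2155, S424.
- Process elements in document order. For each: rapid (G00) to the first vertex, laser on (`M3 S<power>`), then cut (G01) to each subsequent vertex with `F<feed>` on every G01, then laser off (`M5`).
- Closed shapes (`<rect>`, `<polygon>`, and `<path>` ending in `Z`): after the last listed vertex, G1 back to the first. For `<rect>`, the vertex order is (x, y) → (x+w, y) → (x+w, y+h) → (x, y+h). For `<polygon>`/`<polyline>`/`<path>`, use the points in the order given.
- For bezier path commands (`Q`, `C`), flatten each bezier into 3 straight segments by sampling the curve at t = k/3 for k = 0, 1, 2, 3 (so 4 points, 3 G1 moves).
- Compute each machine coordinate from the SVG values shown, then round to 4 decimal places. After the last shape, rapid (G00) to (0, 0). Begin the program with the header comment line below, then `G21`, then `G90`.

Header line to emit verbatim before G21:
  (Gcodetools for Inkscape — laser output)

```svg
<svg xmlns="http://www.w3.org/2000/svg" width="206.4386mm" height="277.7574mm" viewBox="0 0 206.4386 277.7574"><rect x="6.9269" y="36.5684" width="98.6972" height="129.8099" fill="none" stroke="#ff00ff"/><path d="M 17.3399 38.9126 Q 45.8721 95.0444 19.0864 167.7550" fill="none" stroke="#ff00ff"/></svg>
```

viewBox `0 0 206.4386 277.7574` with mm width/height → 1 unit = 1 mm. Flip: y_m = 277.7574 − y_svg.

**Shape 1** — `<rect>` rectangle, stroke `#ff00ff` → score (S424, F2155). Machine vertices: (6.9269,241.1890) → (105.6241,241.1890) → (105.6241,111.3791) → (6.9269,111.3791) → (6.9269,241.1890). Closed: final G1 returns to the first vertex.

**Shape 2** — `<path>` quadratic bezier, stroke `#ff00ff` → score (S424, F2155). Control points (SVG): P0=(17.3399,38.9126), P1=(45.8721,95.0444), P2=(19.0864,167.7550); sampled at t=k/3. Machine vertices: (17.3399,238.8448) → (30.2149,199.5815) → (30.7971,156.6340) → (19.0864,110.0024). Open path.

(Gcodetools for Inkscape — laser output)
G21
G90
G00 X6.9269 Y241.1890
M3 S424
G01 X105.6241 Y241.1890 F2155
G01 X105.6241 Y111.3791 F2155
G01 X6.9269 Y111.3791 F2155
G01 X6.9269 Y241.1890 F2155
M5
G00 X17.3399 Y238.8448
M3 S424
G01 X30.2149 Y199.5815 F2155
G01 X30.7971 Y156.6340 F2155
G01 X19.0864 Y110.0024 F2155
M5
G00 X0.0000 Y0.0000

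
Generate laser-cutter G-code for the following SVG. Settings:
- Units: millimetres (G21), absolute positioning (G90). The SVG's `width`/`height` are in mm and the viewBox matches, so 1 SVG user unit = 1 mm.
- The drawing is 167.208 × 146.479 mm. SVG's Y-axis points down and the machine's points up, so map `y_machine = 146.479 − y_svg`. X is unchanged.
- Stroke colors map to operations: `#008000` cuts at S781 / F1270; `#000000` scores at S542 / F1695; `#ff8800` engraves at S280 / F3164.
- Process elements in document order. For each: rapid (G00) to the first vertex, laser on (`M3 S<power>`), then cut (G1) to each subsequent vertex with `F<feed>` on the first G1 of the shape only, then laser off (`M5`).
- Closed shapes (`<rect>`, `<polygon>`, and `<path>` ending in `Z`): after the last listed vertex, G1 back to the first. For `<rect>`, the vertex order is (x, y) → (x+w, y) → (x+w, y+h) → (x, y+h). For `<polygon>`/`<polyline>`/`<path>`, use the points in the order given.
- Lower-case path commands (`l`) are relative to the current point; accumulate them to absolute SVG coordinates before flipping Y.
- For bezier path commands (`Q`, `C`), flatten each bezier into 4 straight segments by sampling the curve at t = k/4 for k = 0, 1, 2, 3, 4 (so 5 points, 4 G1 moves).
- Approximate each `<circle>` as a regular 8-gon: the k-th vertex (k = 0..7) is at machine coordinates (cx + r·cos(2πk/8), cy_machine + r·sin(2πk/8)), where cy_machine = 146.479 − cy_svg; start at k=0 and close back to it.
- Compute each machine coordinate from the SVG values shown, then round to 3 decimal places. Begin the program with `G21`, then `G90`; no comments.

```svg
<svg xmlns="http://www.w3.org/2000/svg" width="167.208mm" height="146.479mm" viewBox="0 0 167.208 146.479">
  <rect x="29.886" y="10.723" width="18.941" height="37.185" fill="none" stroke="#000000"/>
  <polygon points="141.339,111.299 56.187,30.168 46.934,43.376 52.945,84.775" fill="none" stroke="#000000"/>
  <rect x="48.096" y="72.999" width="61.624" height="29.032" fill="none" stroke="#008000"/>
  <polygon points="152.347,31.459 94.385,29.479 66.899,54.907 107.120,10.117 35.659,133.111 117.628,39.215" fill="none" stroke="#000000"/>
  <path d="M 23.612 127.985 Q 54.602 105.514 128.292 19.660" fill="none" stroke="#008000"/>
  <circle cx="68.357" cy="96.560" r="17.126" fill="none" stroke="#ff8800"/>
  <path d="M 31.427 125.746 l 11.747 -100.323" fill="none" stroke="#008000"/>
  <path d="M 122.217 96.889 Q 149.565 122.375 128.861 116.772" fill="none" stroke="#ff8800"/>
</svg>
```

Since the viewBox matches the mm dimensions, user units are millimetres directly. The only transform is the Y-flip y_m = 146.479 − y_svg.

Shape 1 is a rectangle drawn with `<rect>`. Its stroke #000000 means score at S542, F1695. After flipping Y the toolpath is (29.886,135.756) → (48.827,135.756) → (48.827,98.571) → (29.886,98.571) → (29.886,135.756), returning to the start.

Shape 2 is a closed polygon drawn with `<polygon>`. Its stroke #000000 means score at S542, F1695. After flipping Y the toolpath is (141.339,35.180) → (56.187,116.311) → (46.934,103.103) → (52.945,61.704) → (141.339,35.180), returning to the start.

Shape 3 is a rectangle drawn with `<rect>`. Its stroke #008000 means cut at S781, F1270. After flipping Y the toolpath is (48.096,73.480) → (109.720,73.480) → (109.720,44.448) → (48.096,44.448) → (48.096,73.480), returning to the start.

Shape 4 is a closed polygon drawn with `<polygon>`. Its stroke #000000 means score at S542, F1695. After flipping Y the toolpath is (152.347,115.020) → (94.385,117.000) → (66.899,91.572) → (107.120,136.362) → (35.659,13.368) → (117.628,107.264) → (152.347,115.020), returning to the start.

Shape 5 is a quadratic bezier drawn with `<path>`. Its stroke #008000 means cut at S781, F1270. After flipping Y the toolpath is (23.612,18.494) → (41.776,33.691) → (65.277,56.811) → (94.116,87.853) → (128.292,126.819).

Shape 6 is a circle drawn with `<circle>`. Its stroke #ff8800 means engrave at S280, F3164. After flipping Y the toolpath is (85.483,49.919) → (80.467,62.029) → (68.357,67.045) → (56.247,62.029) → (51.231,49.919) → (56.247,37.809) → (68.357,32.793) → (80.467,37.809) → (85.483,49.919), returning to the start.

Shape 7 is a line segment drawn with `<path>`. Its stroke #008000 means cut at S781, F1270. After flipping Y the toolpath is (31.427,20.733) → (43.174,121.056).

Shape 8 is a quadratic bezier drawn with `<path>`. Its stroke #ff8800 means engrave at S280, F3164. After flipping Y the toolpath is (122.217,49.590) → (132.888,38.790) → (137.552,31.876) → (136.210,28.849) → (128.861,29.707).

G21
G90
G00 X29.886 Y135.756
M3 S542
G1 X48.827 Y135.756 F1695
G1 X48.827 Y98.571
G1 X29.886 Y98.571
G1 X29.886 Y135.756
M5
G00 X141.339 Y35.180
M3 S542
G1 X56.187 Y116.311 F1695
G1 X46.934 Y103.103
G1 X52.945 Y61.704
G1 X141.339 Y35.180
M5
G00 X48.096 Y73.480
M3 S781
G1 X109.720 Y73.480 F1270
G1 X109.720 Y44.448
G1 X48.096 Y44.448
G1 X48.096 Y73.480
M5
G00 X152.347 Y115.020
M3 S542
G1 X94.385 Y117.000 F1695
G1 X66.899 Y91.572
G1 X107.120 Y136.362
G1 X35.659 Y13.368
G1 X117.628 Y107.264
G1 X152.347 Y115.020
M5
G00 X23.612 Y18.494
M3 S781
G1 X41.776 Y33.691 F1270
G1 X65.277 Y56.811
G1 X94.116 Y87.853
G1 X128.292 Y126.819
M5
G00 X85.483 Y49.919
M3 S280
G1 X80.467 Y62.029 F3164
G1 X68.357 Y67.045
G1 X56.247 Y62.029
G1 X51.231 Y49.919
G1 X56.247 Y37.809
G1 X68.357 Y32.793
G1 X80.467 Y37.809
G1 X85.483 Y49.919
M5
G00 X31.427 Y20.733
M3 S781
G1 X43.174 Y121.056 F1270
M5
G00 X122.217 Y49.590
M3 S280
G1 X132.888 Y38.790 F3164
G1 X137.552 Y31.876
G1 X136.210 Y28.849
G1 X128.861 Y29.707
M5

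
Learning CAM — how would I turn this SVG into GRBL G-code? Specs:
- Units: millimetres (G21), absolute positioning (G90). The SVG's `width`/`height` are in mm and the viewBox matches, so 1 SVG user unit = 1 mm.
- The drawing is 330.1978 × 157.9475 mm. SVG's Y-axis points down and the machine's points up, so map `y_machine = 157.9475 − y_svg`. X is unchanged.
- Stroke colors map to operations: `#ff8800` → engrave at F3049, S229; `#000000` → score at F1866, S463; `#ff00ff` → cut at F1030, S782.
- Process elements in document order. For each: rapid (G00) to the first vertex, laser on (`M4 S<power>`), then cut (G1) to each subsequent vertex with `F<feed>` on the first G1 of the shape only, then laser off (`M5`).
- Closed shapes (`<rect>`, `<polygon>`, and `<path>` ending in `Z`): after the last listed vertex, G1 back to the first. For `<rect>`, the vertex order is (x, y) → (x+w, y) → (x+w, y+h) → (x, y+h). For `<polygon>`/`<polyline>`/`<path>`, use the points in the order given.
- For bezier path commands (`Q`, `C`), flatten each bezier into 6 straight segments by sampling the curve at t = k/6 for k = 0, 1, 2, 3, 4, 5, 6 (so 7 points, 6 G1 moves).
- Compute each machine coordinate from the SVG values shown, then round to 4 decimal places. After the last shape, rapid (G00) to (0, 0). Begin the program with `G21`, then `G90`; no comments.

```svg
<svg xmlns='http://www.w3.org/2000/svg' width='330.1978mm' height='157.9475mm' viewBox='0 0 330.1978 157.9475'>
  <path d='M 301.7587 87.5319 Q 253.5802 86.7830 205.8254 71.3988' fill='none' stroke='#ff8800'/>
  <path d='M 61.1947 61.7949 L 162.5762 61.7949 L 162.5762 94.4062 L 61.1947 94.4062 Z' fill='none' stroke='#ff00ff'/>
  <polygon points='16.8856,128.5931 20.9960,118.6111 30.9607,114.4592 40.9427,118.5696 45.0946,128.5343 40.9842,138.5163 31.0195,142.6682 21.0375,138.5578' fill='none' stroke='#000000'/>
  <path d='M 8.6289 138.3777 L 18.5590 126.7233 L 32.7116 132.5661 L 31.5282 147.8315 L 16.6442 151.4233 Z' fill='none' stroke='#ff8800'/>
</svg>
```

viewBox `0 0 330.1978 157.9475` with mm width/height → 1 unit = 1 mm. Flip: y_m = 157.9475 − y_svg.

**Shape 1** — `<path>` quadratic bezier, stroke `#ff8800` → engrave (S229, F3049). Control points (SVG): P0=(301.7587,87.5319), P1=(253.5802,86.7830), P2=(205.8254,71.3988); sampled at t=k/6. Machine vertices: (301.7587,70.4156) → (285.7110,71.0718) → (269.6868,72.5410) → (253.6861,74.8233) → (237.7090,77.9187) → (221.7554,81.8272) → (205.8254,86.5487). Open path.

**Shape 2** — `<path>` rectangle, stroke `#ff00ff` → cut (S782, F1030). Machine vertices: (61.1947,96.1526) → (162.5762,96.1526) → (162.5762,63.5413) → (61.1947,63.5413) → (61.1947,96.1526). Closed: final G1 returns to the first vertex.

**Shape 3** — `<polygon>` regular polygon, stroke `#000000` → score (S463, F1866). Machine vertices: (16.8856,29.3544) → (20.9960,39.3364) → (30.9607,43.4883) → (40.9427,39.3779) → (45.0946,29.4132) → (40.9842,19.4312) → (31.0195,15.2793) → (21.0375,19.3897) → (16.8856,29.3544). Closed: final G1 returns to the first vertex.

**Shape 4** — `<path>` regular polygon, stroke `#ff8800` → engrave (S229, F3049). Machine vertices: (8.6289,19.5698) → (18.5590,31.2242) → (32.7116,25.3814) → (31.5282,10.1160) → (16.6442,6.5242) → (8.6289,19.5698). Closed: final G1 returns to the first vertex.

G21
G90
G00 X301.7587 Y70.4156
M4 S229
G1 X285.7110 Y71.0718 F3049
G1 X269.6868 Y72.5410
G1 X253.6861 Y74.8233
G1 X237.7090 Y77.9187
G1 X221.7554 Y81.8272
G1 X205.8254 Y86.5487
M5
G00 X61.1947 Y96.1526
M4 S782
G1 X162.5762 Y96.1526 F1030
G1 X162.5762 Y63.5413
G1 X61.1947 Y63.5413
G1 X61.1947 Y96.1526
M5
G00 X16.8856 Y29.3544
M4 S463
G1 X20.9960 Y39.3364 F1866
G1 X30.9607 Y43.4883
G1 X40.9427 Y39.3779
G1 X45.0946 Y29.4132
G1 X40.9842 Y19.4312
G1 X31.0195 Y15.2793
G1 X21.0375 Y19.3897
G1 X16.8856 Y29.3544
M5
G00 X8.6289 Y19.5698
M4 S229
G1 X18.5590 Y31.2242 F3049
G1 X32.7116 Y25.3814
G1 X31.5282 Y10.1160
G1 X16.6442 Y6.5242
G1 X8.6289 Y19.5698
M5
G00 X0.0000 Y0.0000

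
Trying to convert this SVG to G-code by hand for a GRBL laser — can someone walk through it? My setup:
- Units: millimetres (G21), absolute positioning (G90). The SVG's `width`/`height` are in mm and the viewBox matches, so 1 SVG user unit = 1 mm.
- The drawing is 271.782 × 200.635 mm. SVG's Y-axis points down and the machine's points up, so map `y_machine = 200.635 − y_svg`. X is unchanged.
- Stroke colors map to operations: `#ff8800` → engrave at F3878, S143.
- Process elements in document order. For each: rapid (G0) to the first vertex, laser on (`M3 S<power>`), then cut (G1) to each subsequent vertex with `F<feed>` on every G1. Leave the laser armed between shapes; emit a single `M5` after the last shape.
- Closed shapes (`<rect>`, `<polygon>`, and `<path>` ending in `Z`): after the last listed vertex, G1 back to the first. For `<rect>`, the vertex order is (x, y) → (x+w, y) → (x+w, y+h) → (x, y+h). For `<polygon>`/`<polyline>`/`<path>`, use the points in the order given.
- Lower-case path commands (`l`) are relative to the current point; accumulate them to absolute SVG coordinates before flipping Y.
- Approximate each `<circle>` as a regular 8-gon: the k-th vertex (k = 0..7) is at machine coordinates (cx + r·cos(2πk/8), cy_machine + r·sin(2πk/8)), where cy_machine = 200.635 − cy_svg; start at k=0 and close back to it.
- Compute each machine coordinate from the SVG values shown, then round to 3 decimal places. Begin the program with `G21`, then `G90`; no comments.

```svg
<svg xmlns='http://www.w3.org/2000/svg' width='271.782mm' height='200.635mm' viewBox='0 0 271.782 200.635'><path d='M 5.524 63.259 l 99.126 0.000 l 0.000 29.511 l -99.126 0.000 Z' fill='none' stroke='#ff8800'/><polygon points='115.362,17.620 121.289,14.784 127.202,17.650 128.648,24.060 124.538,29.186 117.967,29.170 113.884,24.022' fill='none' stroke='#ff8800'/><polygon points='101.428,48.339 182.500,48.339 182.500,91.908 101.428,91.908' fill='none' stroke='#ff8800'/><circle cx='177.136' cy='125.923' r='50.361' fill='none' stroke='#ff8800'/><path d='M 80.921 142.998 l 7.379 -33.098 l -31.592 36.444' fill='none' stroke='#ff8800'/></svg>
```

G21
G90
G0 X5.524 Y137.376
M3 S143
G1 X104.650 Y137.376 F3878
G1 X104.650 Y107.865 F3878
G1 X5.524 Y107.865 F3878
G1 X5.524 Y137.376 F3878
G0 X115.362 Y183.015
M3 S143
G1 X121.289 Y185.851 F3878
G1 X127.202 Y182.985 F3878
G1 X128.648 Y176.575 F3878
G1 X124.538 Y171.449 F3878
G1 X117.967 Y171.465 F3878
G1 X113.884 Y176.613 F3878
G1 X115.362 Y183.015 F3878
G0 X101.428 Y152.296
M3 S143
G1 X182.500 Y152.296 F3878
G1 X182.500 Y108.727 F3878
G1 X101.428 Y108.727 F3878
G1 X101.428 Y152.296 F3878
G0 X227.497 Y74.712
M3 S143
G1 X212.747 Y110.323 F3878
G1 X177.136 Y125.073 F3878
G1 X141.525 Y110.323 F3878
G1 X126.775 Y74.712 F3878
G1 X141.525 Y39.101 F3878
G1 X177.136 Y24.351 F3878
G1 X212.747 Y39.101 F3878
G1 X227.497 Y74.712 F3878
G0 X80.921 Y57.637
M3 S143
G1 X88.300 Y90.735 F3878
G1 X56.708 Y54.291 F3878
M5

1 u = 1 mm; y_m = 200.635 − y.

[1] `<path>` rectangle, #ff8800→engrave S143 F3878: (5.524,137.376) → (104.650,137.376) → (104.650,107.865) → (5.524,107.865) → (5.524,137.376) (closed)

[2] `<polygon>` regular polygon, #ff8800→engrave S143 F3878: (115.362,183.015) → (121.289,185.851) → (127.202,182.985) → (128.648,176.575) → (124.538,171.449) → (117.967,171.465) → (113.884,176.613) → (115.362,183.015) (closed)

[3] `<polygon>` rectangle, #ff8800→engrave S143 F3878: (101.428,152.296) → (182.500,152.296) → (182.500,108.727) → (101.428,108.727) → (101.428,152.296) (closed)

[4] `<circle>` circle, #ff8800→engrave S143 F3878: (227.497,74.712) → (212.747,110.323) → (177.136,125.073) → (141.525,110.323) → (126.775,74.712) → (141.525,39.101) → (177.136,24.351) → (212.747,39.101) → (227.497,74.712) (closed)

[5] `<path>` open polyline, #ff8800→engrave S143 F3878: (80.921,57.637) → (88.300,90.735) → (56.708,54.291)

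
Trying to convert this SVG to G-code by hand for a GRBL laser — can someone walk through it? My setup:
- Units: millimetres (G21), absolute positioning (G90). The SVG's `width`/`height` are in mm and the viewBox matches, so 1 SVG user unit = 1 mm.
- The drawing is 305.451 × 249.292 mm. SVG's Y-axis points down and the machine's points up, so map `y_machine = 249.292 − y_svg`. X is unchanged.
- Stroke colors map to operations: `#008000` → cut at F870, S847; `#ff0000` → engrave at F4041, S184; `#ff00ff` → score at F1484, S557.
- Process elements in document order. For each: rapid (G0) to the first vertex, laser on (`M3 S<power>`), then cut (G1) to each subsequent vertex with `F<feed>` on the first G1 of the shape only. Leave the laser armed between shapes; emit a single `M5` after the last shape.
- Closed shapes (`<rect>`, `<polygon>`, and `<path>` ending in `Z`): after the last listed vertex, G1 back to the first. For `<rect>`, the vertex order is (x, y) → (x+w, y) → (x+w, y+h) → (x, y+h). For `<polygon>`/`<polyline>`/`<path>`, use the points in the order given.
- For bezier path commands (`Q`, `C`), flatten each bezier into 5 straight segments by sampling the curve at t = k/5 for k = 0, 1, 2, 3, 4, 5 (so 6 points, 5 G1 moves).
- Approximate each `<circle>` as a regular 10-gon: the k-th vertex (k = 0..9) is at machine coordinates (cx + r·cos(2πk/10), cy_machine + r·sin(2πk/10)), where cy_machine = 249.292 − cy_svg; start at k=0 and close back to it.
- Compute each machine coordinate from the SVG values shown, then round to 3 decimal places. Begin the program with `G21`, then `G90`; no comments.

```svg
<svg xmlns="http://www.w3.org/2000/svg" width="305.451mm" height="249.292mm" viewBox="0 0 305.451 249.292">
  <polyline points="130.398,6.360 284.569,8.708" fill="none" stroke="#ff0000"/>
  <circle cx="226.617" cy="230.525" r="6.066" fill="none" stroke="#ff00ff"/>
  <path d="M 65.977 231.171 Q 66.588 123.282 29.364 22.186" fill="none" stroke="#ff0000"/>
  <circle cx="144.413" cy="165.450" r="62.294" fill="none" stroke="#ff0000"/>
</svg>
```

G21
G90
G0 X130.398 Y242.932
M3 S184
G1 X284.569 Y240.584 F4041
G0 X232.683 Y18.767
M3 S557
G1 X231.524 Y22.333 F1484
G1 X228.491 Y24.536
G1 X224.743 Y24.536
G1 X221.710 Y22.333
G1 X220.551 Y18.767
G1 X221.710 Y15.201
G1 X224.743 Y12.998
G1 X228.491 Y12.998
G1 X231.524 Y15.201
G1 X232.683 Y18.767
G0 X65.977 Y18.121
M3 S184
G1 X64.708 Y61.005 F4041
G1 X60.412 Y103.345
G1 X53.090 Y145.142
G1 X42.740 Y186.396
G1 X29.364 Y227.106
G0 X206.707 Y83.842
M3 S184
G1 X194.810 Y120.457 F4041
G1 X163.663 Y143.087
G1 X125.163 Y143.087
G1 X94.016 Y120.457
G1 X82.119 Y83.842
G1 X94.016 Y47.227
G1 X125.163 Y24.597
G1 X163.663 Y24.597
G1 X194.810 Y47.227
G1 X206.707 Y83.842
M5

viewBox `0 0 305.451 249.292` with mm width/height → 1 unit = 1 mm. Flip: y_m = 249.292 − y_svg.

**Shape 1** — `<polyline>` line segment, stroke `#ff0000` → engrave (S184, F4041). Machine vertices: (130.398,242.932) → (284.569,240.584). Open path.

**Shape 2** — `<circle>` circle, stroke `#ff00ff` → score (S557, F1484). Machine vertices: (232.683,18.767) → (231.524,22.333) → (228.491,24.536) → (224.743,24.536) → (221.710,22.333) → (220.551,18.767) → (221.710,15.201) → (224.743,12.998) → (228.491,12.998) → (231.524,15.201) → (232.683,18.767). Closed: final G1 returns to the first vertex.

**Shape 3** — `<path>` quadratic bezier, stroke `#ff0000` → engrave (S184, F4041). Control points (SVG): P0=(65.977,231.171), P1=(66.588,123.282), P2=(29.364,22.186); sampled at t=k/5. Machine vertices: (65.977,18.121) → (64.708,61.005) → (60.412,103.345) → (53.090,145.142) → (42.740,186.396) → (29.364,227.106). Open path.

**Shape 4** — `<circle>` circle, stroke `#ff0000` → engrave (S184, F4041). Machine vertices: (206.707,83.842) → (194.810,120.457) → (163.663,143.087) → (125.163,143.087) → (94.016,120.457) → (82.119,83.842) → (94.016,47.227) → (125.163,24.597) → (163.663,24.597) → (194.810,47.227) → (206.707,83.842). Closed: final G1 returns to the first vertex.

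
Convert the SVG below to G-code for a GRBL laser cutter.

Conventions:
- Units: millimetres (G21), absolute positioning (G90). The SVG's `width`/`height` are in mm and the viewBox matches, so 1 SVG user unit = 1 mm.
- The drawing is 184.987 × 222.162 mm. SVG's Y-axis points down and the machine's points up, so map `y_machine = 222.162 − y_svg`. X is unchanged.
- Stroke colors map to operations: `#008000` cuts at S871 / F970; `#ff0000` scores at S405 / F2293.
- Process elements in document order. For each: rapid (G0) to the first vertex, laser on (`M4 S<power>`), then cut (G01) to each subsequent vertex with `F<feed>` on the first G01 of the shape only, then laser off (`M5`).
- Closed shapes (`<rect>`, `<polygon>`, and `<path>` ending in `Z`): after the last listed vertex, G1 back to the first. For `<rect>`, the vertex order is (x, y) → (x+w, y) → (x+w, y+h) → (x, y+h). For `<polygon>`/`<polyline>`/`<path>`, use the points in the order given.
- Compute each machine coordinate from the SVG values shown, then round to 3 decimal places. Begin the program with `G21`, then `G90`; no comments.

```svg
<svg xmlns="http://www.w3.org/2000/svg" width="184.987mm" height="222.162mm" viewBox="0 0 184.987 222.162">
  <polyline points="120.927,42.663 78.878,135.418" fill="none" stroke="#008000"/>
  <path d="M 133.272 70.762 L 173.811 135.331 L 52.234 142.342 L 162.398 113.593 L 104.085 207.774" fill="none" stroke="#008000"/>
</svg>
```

viewBox `0 0 184.987 222.162` with mm width/height → 1 unit = 1 mm. Flip: y_m = 222.162 − y_svg.

**Shape 1** — `<polyline>` line segment, stroke `#008000` → cut (S871, F970). Machine vertices: (120.927,179.499) → (78.878,86.744). Open path.

**Shape 2** — `<path>` open polyline, stroke `#008000` → cut (S871, F970). Machine vertices: (133.272,151.400) → (173.811,86.831) → (52.234,79.820) → (162.398,108.569) → (104.085,14.388). Open path.

G21
G90
G0 X120.927 Y179.499
M4 S871
G01 X78.878 Y86.744 F970
M5
G0 X133.272 Y151.400
M4 S871
G01 X173.811 Y86.831 F970
G01 X52.234 Y79.820
G01 X162.398 Y108.569
G01 X104.085 Y14.388
M5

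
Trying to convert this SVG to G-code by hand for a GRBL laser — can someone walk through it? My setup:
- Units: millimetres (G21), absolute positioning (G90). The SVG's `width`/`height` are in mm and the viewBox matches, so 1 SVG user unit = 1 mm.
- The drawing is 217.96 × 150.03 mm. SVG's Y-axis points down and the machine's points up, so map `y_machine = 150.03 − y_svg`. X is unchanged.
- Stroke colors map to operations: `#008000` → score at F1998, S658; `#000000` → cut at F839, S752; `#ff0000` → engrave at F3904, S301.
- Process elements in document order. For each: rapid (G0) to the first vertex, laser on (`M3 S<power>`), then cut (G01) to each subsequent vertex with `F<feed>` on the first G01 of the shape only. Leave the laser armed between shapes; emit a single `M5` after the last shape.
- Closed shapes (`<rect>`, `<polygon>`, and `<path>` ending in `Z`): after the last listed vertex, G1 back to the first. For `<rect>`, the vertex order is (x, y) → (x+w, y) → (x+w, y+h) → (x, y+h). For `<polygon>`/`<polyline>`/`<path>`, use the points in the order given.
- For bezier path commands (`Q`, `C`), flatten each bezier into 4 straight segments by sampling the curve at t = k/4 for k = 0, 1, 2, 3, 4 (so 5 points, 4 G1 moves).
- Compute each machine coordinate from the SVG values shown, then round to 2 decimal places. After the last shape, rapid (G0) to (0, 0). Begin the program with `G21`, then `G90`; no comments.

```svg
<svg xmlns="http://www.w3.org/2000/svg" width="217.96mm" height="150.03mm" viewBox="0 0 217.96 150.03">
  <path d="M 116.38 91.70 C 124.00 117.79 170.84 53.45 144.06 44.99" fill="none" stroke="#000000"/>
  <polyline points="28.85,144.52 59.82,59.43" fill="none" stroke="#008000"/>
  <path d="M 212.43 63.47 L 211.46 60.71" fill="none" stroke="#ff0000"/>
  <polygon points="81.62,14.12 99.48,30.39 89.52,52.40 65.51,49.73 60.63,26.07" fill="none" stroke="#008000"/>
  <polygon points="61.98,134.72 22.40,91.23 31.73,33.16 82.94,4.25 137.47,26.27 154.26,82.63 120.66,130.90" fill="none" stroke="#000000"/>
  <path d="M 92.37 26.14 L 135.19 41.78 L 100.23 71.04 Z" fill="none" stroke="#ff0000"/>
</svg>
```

viewBox `0 0 217.96 150.03` with mm width/height → 1 unit = 1 mm. Flip: y_m = 150.03 − y_svg.

**Shape 1** — `<path>` cubic bezier, stroke `#000000` → cut (S752, F839). Control points (SVG): P0=(116.38,91.70), P1=(124.00,117.79), P2=(170.84,53.45), P3=(144.06,44.99); sampled at t=k/4. Machine vertices: (116.38,58.33) → (127.69,53.43) → (143.12,68.73) → (152.10,90.50) → (144.06,105.04). Open path.

**Shape 2** — `<polyline>` line segment, stroke `#008000` → score (S658, F1998). Machine vertices: (28.85,5.51) → (59.82,90.60). Open path.

**Shape 3** — `<path>` line segment, stroke `#ff0000` → engrave (S301, F3904). Machine vertices: (212.43,86.56) → (211.46,89.32). Open path.

**Shape 4** — `<polygon>` regular polygon, stroke `#008000` → score (S658, F1998). Machine vertices: (81.62,135.91) → (99.48,119.64) → (89.52,97.63) → (65.51,100.30) → (60.63,123.96) → (81.62,135.91). Closed: final G1 returns to the first vertex.

**Shape 5** — `<polygon>` regular polygon, stroke `#000000` → cut (S752, F839). Machine vertices: (61.98,15.31) → (22.40,58.80) → (31.73,116.87) → (82.94,145.78) → (137.47,123.76) → (154.26,67.40) → (120.66,19.13) → (61.98,15.31). Closed: final G1 returns to the first vertex.

**Shape 6** — `<path>` regular polygon, stroke `#ff0000` → engrave (S301, F3904). Machine vertices: (92.37,123.89) → (135.19,108.25) → (100.23,78.99) → (92.37,123.89). Closed: final G1 returns to the first vertex.

G21
G90
G0 X116.38 Y58.33
M3 S752
G01 X127.69 Y53.43 F839
G01 X143.12 Y68.73
G01 X152.10 Y90.50
G01 X144.06 Y105.04
G0 X28.85 Y5.51
M3 S658
G01 X59.82 Y90.60 F1998
G0 X212.43 Y86.56
M3 S301
G01 X211.46 Y89.32 F3904
G0 X81.62 Y135.91
M3 S658
G01 X99.48 Y119.64 F1998
G01 X89.52 Y97.63
G01 X65.51 Y100.30
G01 X60.63 Y123.96
G01 X81.62 Y135.91
G0 X61.98 Y15.31
M3 S752
G01 X22.40 Y58.80 F839
G01 X31.73 Y116.87
G01 X82.94 Y145.78
G01 X137.47 Y123.76
G01 X154.26 Y67.40
G01 X120.66 Y19.13
G01 X61.98 Y15.31
G0 X92.37 Y123.89
M3 S301
G01 X135.19 Y108.25 F3904
G01 X100.23 Y78.99
G01 X92.37 Y123.89
M5
G0 X0.00 Y0.00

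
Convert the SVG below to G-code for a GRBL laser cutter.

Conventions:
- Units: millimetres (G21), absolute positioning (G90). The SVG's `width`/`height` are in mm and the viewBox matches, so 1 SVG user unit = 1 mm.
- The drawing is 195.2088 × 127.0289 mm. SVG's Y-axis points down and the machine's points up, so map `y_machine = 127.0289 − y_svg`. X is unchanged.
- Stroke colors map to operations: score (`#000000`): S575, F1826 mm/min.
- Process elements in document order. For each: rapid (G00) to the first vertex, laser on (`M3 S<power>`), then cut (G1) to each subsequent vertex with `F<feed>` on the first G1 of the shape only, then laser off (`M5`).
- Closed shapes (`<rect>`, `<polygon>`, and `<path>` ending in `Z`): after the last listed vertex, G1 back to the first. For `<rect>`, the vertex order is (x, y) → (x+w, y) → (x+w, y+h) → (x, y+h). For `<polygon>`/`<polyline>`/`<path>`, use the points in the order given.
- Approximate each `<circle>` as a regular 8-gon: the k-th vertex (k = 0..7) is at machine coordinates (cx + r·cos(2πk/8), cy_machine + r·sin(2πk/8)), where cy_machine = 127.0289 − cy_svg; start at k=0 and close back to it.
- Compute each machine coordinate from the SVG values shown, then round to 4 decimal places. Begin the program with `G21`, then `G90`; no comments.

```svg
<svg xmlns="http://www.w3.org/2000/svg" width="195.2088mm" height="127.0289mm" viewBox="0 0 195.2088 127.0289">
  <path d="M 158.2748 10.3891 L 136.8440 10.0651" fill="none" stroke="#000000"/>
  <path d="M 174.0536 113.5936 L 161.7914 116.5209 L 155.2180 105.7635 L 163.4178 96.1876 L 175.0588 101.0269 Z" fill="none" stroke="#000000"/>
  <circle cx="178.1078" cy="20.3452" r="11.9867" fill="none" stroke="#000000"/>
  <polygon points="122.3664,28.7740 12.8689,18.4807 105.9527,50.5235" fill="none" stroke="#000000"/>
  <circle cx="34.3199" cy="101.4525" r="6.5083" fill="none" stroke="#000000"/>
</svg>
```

viewBox `0 0 195.2088 127.0289` with mm width/height → 1 unit = 1 mm. Flip: y_m = 127.0289 − y_svg.

**Shape 1** — `<path>` line segment, stroke `#000000` → score (S575, F1826). Machine vertices: (158.2748,116.6398) → (136.8440,116.9638). Open path.

**Shape 2** — `<path>` regular polygon, stroke `#000000` → score (S575, F1826). Machine vertices: (174.0536,13.4353) → (161.7914,10.5080) → (155.2180,21.2654) → (163.4178,30.8413) → (175.0588,26.0020) → (174.0536,13.4353). Closed: final G1 returns to the first vertex.

**Shape 3** — `<circle>` circle, stroke `#000000` → score (S575, F1826). Machine vertices: (190.0945,106.6837) → (186.5837,115.1596) → (178.1078,118.6704) → (169.6319,115.1596) → (166.1211,106.6837) → (169.6319,98.2078) → (178.1078,94.6970) → (186.5837,98.2078) → (190.0945,106.6837). Closed: final G1 returns to the first vertex.

**Shape 4** — `<polygon>` closed polygon, stroke `#000000` → score (S575, F1826). Machine vertices: (122.3664,98.2549) → (12.8689,108.5482) → (105.9527,76.5054) → (122.3664,98.2549). Closed: final G1 returns to the first vertex.

**Shape 5** — `<circle>` circle, stroke `#000000` → score (S575, F1826). Machine vertices: (40.8282,25.5764) → (38.9220,30.1785) → (34.3199,32.0847) → (29.7178,30.1785) → (27.8116,25.5764) → (29.7178,20.9743) → (34.3199,19.0681) → (38.9220,20.9743) → (40.8282,25.5764). Closed: final G1 returns to the first vertex.

G21
G90
G00 X158.2748 Y116.6398
M3 S575
G1 X136.8440 Y116.9638 F1826
M5
G00 X174.0536 Y13.4353
M3 S575
G1 X161.7914 Y10.5080 F1826
G1 X155.2180 Y21.2654
G1 X163.4178 Y30.8413
G1 X175.0588 Y26.0020
G1 X174.0536 Y13.4353
M5
G00 X190.0945 Y106.6837
M3 S575
G1 X186.5837 Y115.1596 F1826
G1 X178.1078 Y118.6704
G1 X169.6319 Y115.1596
G1 X166.1211 Y106.6837
G1 X169.6319 Y98.2078
G1 X178.1078 Y94.6970
G1 X186.5837 Y98.2078
G1 X190.0945 Y106.6837
M5
G00 X122.3664 Y98.2549
M3 S575
G1 X12.8689 Y108.5482 F1826
G1 X105.9527 Y76.5054
G1 X122.3664 Y98.2549
M5
G00 X40.8282 Y25.5764
M3 S575
G1 X38.9220 Y30.1785 F1826
G1 X34.3199 Y32.0847
G1 X29.7178 Y30.1785
G1 X27.8116 Y25.5764
G1 X29.7178 Y20.9743
G1 X34.3199 Y19.0681
G1 X38.9220 Y20.9743
G1 X40.8282 Y25.5764
M5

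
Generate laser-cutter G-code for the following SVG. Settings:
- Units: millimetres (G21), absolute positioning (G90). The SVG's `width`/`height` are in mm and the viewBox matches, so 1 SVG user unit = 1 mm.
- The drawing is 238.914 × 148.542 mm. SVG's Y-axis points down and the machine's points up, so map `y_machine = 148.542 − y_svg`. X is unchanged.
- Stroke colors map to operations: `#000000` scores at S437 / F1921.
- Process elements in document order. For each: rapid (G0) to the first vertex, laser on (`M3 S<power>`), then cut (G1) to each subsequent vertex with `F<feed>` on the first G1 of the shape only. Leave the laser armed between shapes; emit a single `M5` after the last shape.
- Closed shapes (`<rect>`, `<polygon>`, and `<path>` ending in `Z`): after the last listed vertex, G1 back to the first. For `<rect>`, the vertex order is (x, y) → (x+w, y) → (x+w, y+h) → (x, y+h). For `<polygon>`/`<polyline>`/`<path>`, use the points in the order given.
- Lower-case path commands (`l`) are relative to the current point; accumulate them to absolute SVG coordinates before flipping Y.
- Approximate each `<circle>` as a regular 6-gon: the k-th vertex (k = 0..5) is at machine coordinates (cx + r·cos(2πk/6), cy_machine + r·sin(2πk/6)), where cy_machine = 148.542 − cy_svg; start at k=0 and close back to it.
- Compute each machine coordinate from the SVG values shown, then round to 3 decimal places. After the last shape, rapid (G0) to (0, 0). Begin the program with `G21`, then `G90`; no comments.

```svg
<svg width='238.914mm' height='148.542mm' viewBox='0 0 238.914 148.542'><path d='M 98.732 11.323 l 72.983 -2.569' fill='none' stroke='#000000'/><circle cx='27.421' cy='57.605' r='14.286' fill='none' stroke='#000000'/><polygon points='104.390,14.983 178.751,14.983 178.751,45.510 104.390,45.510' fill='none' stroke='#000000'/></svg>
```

G21
G90
G0 X98.732 Y137.219
M3 S437
G1 X171.715 Y139.788 F1921
G0 X41.707 Y90.937
M3 S437
G1 X34.564 Y103.309 F1921
G1 X20.278 Y103.309
G1 X13.135 Y90.937
G1 X20.278 Y78.565
G1 X34.564 Y78.565
G1 X41.707 Y90.937
G0 X104.390 Y133.559
M3 S437
G1 X178.751 Y133.559 F1921
G1 X178.751 Y103.032
G1 X104.390 Y103.032
G1 X104.390 Y133.559
M5
G0 X0.000 Y0.000

1 u = 1 mm; y_m = 148.542 − y.

[1] `<path>` line segment, #000000→score S437 F1921: (98.732,137.219) → (171.715,139.788)

[2] `<circle>` circle, #000000→score S437 F1921: (41.707,90.937) → (34.564,103.309) → (20.278,103.309) → (13.135,90.937) → (20.278,78.565) → (34.564,78.565) → (41.707,90.937) (closed)

[3] `<polygon>` rectangle, #000000→score S437 F1921: (104.390,133.559) → (178.751,133.559) → (178.751,103.032) → (104.390,103.032) → (104.390,133.559) (closed)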